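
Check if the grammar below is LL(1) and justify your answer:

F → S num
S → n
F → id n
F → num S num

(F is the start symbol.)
A grammar is LL(1) if for each non-terminal N with multiple productions, the predict sets of those productions are pairwise disjoint, where PREDICT(N → α) = (FIRST(α) \ {ε}) ∪ (FOLLOW(N) if α ⇒* ε).

Relevant sets:
  FIRST(S) = { 'n' }

For F:
  PREDICT(F → S num) = { 'n' }
  PREDICT(F → id n) = { 'id' }
  PREDICT(F → num S num) = { 'num' }
S has a single production, so nothing to check there.

All predict sets are disjoint. The grammar IS LL(1).

Answer: Yes, the grammar is LL(1).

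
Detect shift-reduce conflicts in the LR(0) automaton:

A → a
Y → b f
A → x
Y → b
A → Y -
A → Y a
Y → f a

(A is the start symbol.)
Yes — I4: [Y → b .] vs [Y → b . f]

A shift-reduce conflict occurs when an LR(0) state has both:
  - a complete (reduce) item [A → α .] (dot at the end), and
  - a shift item [B → β . c γ] (dot before a terminal).

Augment with A' → A and build the canonical LR(0) collection (I0 = CLOSURE({[A' → . A]}), then GOTO on every symbol after a dot until no new states appear). It has 11 states:
  I0: { [A → . Y -], [A → . Y a], [A → . a], [A → . x], [A' → . A], [Y → . b f], [Y → . b], [Y → . f a] }  — shift
  I1: { [A' → A .] }  — accept
  I2: { [A → Y . -], [A → Y . a] }  — shift
  I3: { [A → a .] }  — reduce
  I4: { [Y → b . f], [Y → b .] }  — shift, reduce
  I5: { [Y → f . a] }  — shift
  I6: { [A → x .] }  — reduce
  I7: { [Y → f a .] }  — reduce
  I8: { [Y → b f .] }  — reduce
  I9: { [A → Y - .] }  — reduce
  I10: { [A → Y a .] }  — reduce

I4 contains reduce item [Y → b .] and shift item [Y → b . f] — shift-reduce conflict.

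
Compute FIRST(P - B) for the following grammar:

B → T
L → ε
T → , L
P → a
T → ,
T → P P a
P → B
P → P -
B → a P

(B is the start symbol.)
FIRST sets of the non-terminals involved (from the grammar, by fixed-point iteration):
  FIRST(P) = { ',', 'a' }

To compute FIRST(P - B), process the symbols left to right:
Symbol P is a non-terminal. Add FIRST(P) \ {ε} = { ',', 'a' }
P is not nullable (ε ∉ FIRST(P)), so stop here.
FIRST(P - B) = { ',', 'a' }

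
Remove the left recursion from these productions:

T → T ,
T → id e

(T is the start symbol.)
T → id e T'
T' → , T'
T' → ε

T is directly left-recursive. The standard transformation for
  A → A α₁ | ... | A α_m | β₁ | ... | β_n
is
  A  → β₁ A' | ... | β_n A'
  A' → α₁ A' | ... | α_m A' | ε

T → id e becomes T → id e T'
T → T , becomes T' → , T'
Add T' → ε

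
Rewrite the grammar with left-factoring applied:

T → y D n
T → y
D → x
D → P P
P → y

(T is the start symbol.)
T → y T'
T' → D n
T' → ε
D → x
D → P P
P → y

Left-factoring transforms A → αβ₁ | αβ₂ into A → αA' and A' → β₁ | β₂
(α is the longest common prefix among the alternatives). Repeat until
no nonterminal has two alternatives with a common prefix.

Round 1: T has alternatives sharing prefix 'y'. Introduce T': T → y T'
  Add: T' → D n
  Add: T' → ε

No remaining common prefixes — done.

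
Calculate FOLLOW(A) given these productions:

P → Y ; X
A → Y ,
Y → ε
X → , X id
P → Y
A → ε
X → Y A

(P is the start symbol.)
{ $, 'id' }

To compute FOLLOW(A), find every occurrence of A on a right-hand side N → α A β: add FIRST(β) \ {ε}, and if β is empty or nullable also add FOLLOW(N). Iterate to a fixed point.

In X → Y A: A is at the end, add FOLLOW(X)

The FOLLOW sets referred to above (computed the same way, to a fixed point):
  FOLLOW(X) = { $, 'id' }

Taking the union: FOLLOW(A) = { $, 'id' }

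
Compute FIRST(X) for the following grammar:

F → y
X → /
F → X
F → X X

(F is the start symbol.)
From X → /:
  - '/' is a terminal: add '/' and stop

Collecting: FIRST(X) = { '/' }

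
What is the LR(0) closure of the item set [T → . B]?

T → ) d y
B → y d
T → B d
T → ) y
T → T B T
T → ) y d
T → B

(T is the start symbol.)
{ [B → . y d], [T → . B] }

To compute CLOSURE, for each item [A → α.Bβ] where B is a non-terminal, add [B → .γ] for all productions B → γ; repeat for the newly added items until nothing changes.

Start with: [T → . B]
  [T → . B] has the dot before B: add [B → . y d]
No further items can be added.

CLOSURE = { [B → . y d], [T → . B] }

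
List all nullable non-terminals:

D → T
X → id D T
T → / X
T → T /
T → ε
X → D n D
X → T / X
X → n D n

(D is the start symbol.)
ε-productions: T → ε
So T is immediately nullable.
D → T: every symbol on the right is nullable, so D is nullable too.
No further non-terminal can be added: every production for the remaining non-terminals contains a terminal or a non-nullable non-terminal.
Nullable = { 'D', 'T' }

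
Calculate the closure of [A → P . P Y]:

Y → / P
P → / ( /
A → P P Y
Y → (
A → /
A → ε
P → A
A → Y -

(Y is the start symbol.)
To compute CLOSURE, for each item [A → α.Bβ] where B is a non-terminal, add [B → .γ] for all productions B → γ; repeat for the newly added items until nothing changes.

Start with: [A → P . P Y]
  [A → P . P Y] has the dot before P: add [P → . / ( /], [P → . A]
  [P → . A] has the dot before A: add [A → . P P Y], [A → . /], [A → .], [A → . Y -]
  [A → . Y -] has the dot before Y: add [Y → . / P], [Y → . (]
No further items can be added.

CLOSURE = { [A → . /], [A → . P P Y], [A → . Y -], [A → .], [A → P . P Y], [P → . / ( /], [P → . A], [Y → . (], [Y → . / P] }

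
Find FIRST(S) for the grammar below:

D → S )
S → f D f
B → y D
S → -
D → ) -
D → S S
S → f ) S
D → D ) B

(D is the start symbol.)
From S → f D f:
  - f is a terminal: add 'f' and stop
From S → -:
  - '-' is a terminal: add '-' and stop
From S → f ) S:
  - f is a terminal: add 'f' and stop

Collecting: FIRST(S) = { '-', 'f' }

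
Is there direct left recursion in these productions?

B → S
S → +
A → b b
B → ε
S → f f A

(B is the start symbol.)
No direct left recursion

B → S: starts with S
S → +: starts with '+'
A → b b: starts with b
B → ε: starts with ε
S → f f A: starts with f

No direct left recursion found.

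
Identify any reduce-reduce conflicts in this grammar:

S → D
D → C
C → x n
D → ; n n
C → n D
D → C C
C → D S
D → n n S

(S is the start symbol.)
Yes — I10: [C → n D .] vs [S → D .]; I13: [D → C .] vs [D → C C .]

A reduce-reduce conflict occurs when an LR(0) state has two complete items [A → α .] and [B → β .] — both call for a reduction, and with no lookahead the parser cannot choose between them.

Augment with S' → S and build the canonical LR(0) collection (I0 = CLOSURE({[S' → . S]}), then GOTO on every symbol after a dot until no new states appear). It has 17 states:
  I0: { [C → . D S], [C → . n D], [C → . x n], [D → . ; n n], [D → . C C], [D → . C], [D → . n n S], [S → . D], [S' → . S] }  — shift
  I1: { [D → ; . n n] }  — shift
  I2: { [C → . D S], [C → . n D], [C → . x n], [D → . ; n n], [D → . C C], [D → . C], [D → . n n S], [D → C . C], [D → C .] }  — shift, reduce
  I3: { [C → . D S], [C → . n D], [C → . x n], [C → D . S], [D → . ; n n], [D → . C C], [D → . C], [D → . n n S], [S → . D], [S → D .] }  — shift, reduce
  I4: { [S' → S .] }  — accept
  I5: { [C → . D S], [C → . n D], [C → . x n], [C → n . D], [D → . ; n n], [D → . C C], [D → . C], [D → . n n S], [D → n . n S] }  — shift
  I6: { [C → x . n] }  — shift
  I7: { [C → x n .] }  — reduce
  I8: { [C → . D S], [C → . n D], [C → . x n], [C → D . S], [C → n D .], [D → . ; n n], [D → . C C], [D → . C], [D → . n n S], [S → . D] }  — shift, reduce
  I9: { [C → . D S], [C → . n D], [C → . x n], [C → n . D], [D → . ; n n], [D → . C C], [D → . C], [D → . n n S], [D → n . n S], [D → n n . S], [S → . D] }  — shift
  I10: { [C → . D S], [C → . n D], [C → . x n], [C → D . S], [C → n D .], [D → . ; n n], [D → . C C], [D → . C], [D → . n n S], [S → . D], [S → D .] }  — shift, 2 reduces
  I11: { [D → n n S .] }  — reduce
  I12: { [C → D S .] }  — reduce
  I13: { [C → . D S], [C → . n D], [C → . x n], [D → . ; n n], [D → . C C], [D → . C], [D → . n n S], [D → C . C], [D → C .], [D → C C .] }  — shift, 2 reduces
  I14: { [C → . D S], [C → . n D], [C → . x n], [C → D . S], [D → . ; n n], [D → . C C], [D → . C], [D → . n n S], [S → . D] }  — shift
  I15: { [D → ; n . n] }  — shift
  I16: { [D → ; n n .] }  — reduce

I10 contains complete items [C → n D .], [S → D .] — reduce-reduce conflict.
I13 contains complete items [D → C .], [D → C C .] — reduce-reduce conflict.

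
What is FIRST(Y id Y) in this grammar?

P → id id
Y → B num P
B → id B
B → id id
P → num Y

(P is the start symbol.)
FIRST sets of the non-terminals involved (from the grammar, by fixed-point iteration):
  FIRST(Y) = { 'id' }

To compute FIRST(Y id Y), process the symbols left to right:
Symbol Y is a non-terminal. Add FIRST(Y) \ {ε} = { 'id' }
Y is not nullable (ε ∉ FIRST(Y)), so stop here.
FIRST(Y id Y) = { 'id' }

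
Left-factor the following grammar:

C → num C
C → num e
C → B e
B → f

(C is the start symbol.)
Left-factoring transforms A → αβ₁ | αβ₂ into A → αA' and A' → β₁ | β₂
(α is the longest common prefix among the alternatives). Repeat until
no nonterminal has two alternatives with a common prefix.

Round 1: C has alternatives sharing prefix 'num'. Introduce C': C → num C'
  Add: C' → C
  Add: C' → e

No remaining common prefixes — done.

Resulting grammar:
C → num C'
C' → C
C' → e
C → B e
B → f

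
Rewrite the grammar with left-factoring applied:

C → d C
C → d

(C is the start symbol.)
C → d C'
C' → C
C' → ε

Left-factoring transforms A → αβ₁ | αβ₂ into A → αA' and A' → β₁ | β₂
(α is the longest common prefix among the alternatives). Repeat until
no nonterminal has two alternatives with a common prefix.

Round 1: C has alternatives sharing prefix 'd'. Introduce C': C → d C'
  Add: C' → C
  Add: C' → ε

No remaining common prefixes — done.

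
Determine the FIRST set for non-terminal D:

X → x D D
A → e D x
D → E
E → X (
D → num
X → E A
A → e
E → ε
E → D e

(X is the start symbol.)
FIRST sets of the other non-terminals involved (by the same procedure, iterated to a fixed point):
  FIRST(E) = { 'e', 'num', 'x', ε }

From D → E:
  - E is a non-terminal: add FIRST(E) \ {ε} = { 'e', 'num', 'x' }
    E is nullable and nothing follows, so the whole right-hand side can vanish: ε ∈ FIRST(D)
From D → num:
  - num is a terminal: add 'num' and stop

Collecting: FIRST(D) = { 'e', 'num', 'x', ε }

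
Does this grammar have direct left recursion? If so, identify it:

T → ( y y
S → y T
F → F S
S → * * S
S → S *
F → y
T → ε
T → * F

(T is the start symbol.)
Direct left recursion occurs when N → N α for some non-terminal N (the right-hand side begins with the left-hand side itself).

T → ( y y: starts with '('
S → y T: starts with y
F → F S: LEFT RECURSIVE (starts with F)
S → * * S: starts with '*'
S → S *: LEFT RECURSIVE (starts with S)
F → y: starts with y
T → ε: starts with ε
T → * F: starts with '*'

The grammar has direct left recursion on: F, S.

Answer: Yes, F, S are left-recursive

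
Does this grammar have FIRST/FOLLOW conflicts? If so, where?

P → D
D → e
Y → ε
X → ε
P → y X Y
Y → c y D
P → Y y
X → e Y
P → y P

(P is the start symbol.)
Yes. Y → c y D with FOLLOW(Y) on { 'c' }

A FIRST/FOLLOW conflict occurs when a non-terminal N has a nullable alternative N → β (β ⇒* ε) and another alternative N → α with FIRST(α) ∩ FOLLOW(N) ≠ ∅: on such a lookahead the parser cannot decide between expanding α and letting N vanish via β.

Nullable non-terminals: X, Y.

X: nullable alternative(s) X → ε; FOLLOW(X) = { $, 'c' }
  X → ε: FIRST \ {ε} = { } — this is the only nullable alternative, skip
  X → e Y: FIRST \ {ε} = { 'e' } — disjoint from FOLLOW(X)

Y: nullable alternative(s) Y → ε; FOLLOW(Y) = { $, 'c', 'y' }
  Y → ε: FIRST \ {ε} = { } — this is the only nullable alternative, skip
  Y → c y D: FIRST \ {ε} = { 'c' } — overlaps FOLLOW(Y) on { 'c' }: CONFLICT

D, P have no nullable alternative, so no FIRST/FOLLOW check is needed there.

So the grammar has 1 FIRST/FOLLOW conflict (marked CONFLICT above).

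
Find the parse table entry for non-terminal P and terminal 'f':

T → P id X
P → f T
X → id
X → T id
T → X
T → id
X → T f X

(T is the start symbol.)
P → f T

To find M[P, 'f'], we find productions for P where 'f' is in the predict set (PREDICT(N → α) = (FIRST(α) \ {ε}) ∪ (FOLLOW(N) if α ⇒* ε)).

P → f T: PREDICT = { 'f' }
  'f' is in predict set, so this production goes in M[P, 'f']

M[P, 'f'] = P → f T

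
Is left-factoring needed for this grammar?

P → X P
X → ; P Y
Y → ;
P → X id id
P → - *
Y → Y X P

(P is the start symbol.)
Yes, P has productions with common prefix 'X'

Left-factoring is needed when two productions for the same non-terminal
share a common prefix on the right-hand side.

Productions for P:
  P → X P
  P → X id id
  P → - *
Productions for Y:
  Y → ;
  Y → Y X P

Found common prefix 'X' in productions for P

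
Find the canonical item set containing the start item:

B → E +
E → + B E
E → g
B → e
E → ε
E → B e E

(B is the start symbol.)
{ [B → . E +], [B → . e], [B' → . B], [E → . + B E], [E → . B e E], [E → . g], [E → .] }

First, augment the grammar with B' → B
I₀ = CLOSURE({ [B' → . B] }):
  [B' → . B] has the dot before B: add [B → . E +], [B → . e]
  [B → . E +] has the dot before E: add [E → . + B E], [E → . g], [E → .], [E → . B e E]
No further items can be added.

I₀ = { [B → . E +], [B → . e], [B' → . B], [E → . + B E], [E → . B e E], [E → . g], [E → .] }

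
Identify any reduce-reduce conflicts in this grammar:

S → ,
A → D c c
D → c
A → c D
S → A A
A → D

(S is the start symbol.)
No reduce-reduce conflicts

Augment with S' → S and build the canonical LR(0) collection (I0 = CLOSURE({[S' → . S]}), then GOTO on every symbol after a dot until no new states appear). It has 11 states:
  I0: { [A → . D c c], [A → . D], [A → . c D], [D → . c], [S → . ,], [S → . A A], [S' → . S] }  — shift
  I1: { [S → , .] }  — reduce
  I2: { [A → . D c c], [A → . D], [A → . c D], [D → . c], [S → A . A] }  — shift
  I3: { [A → D . c c], [A → D .] }  — shift, reduce
  I4: { [S' → S .] }  — accept
  I5: { [A → c . D], [D → . c], [D → c .] }  — shift, reduce
  I6: { [A → c D .] }  — reduce
  I7: { [D → c .] }  — reduce
  I8: { [A → D c . c] }  — shift
  I9: { [A → D c c .] }  — reduce
  I10: { [S → A A .] }  — reduce

No state contains more than one complete item.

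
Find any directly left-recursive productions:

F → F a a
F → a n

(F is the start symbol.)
Yes, F is left-recursive

Direct left recursion occurs when N → N α for some non-terminal N (the right-hand side begins with the left-hand side itself).

F → F a a: LEFT RECURSIVE (starts with F)
F → a n: starts with a

The grammar has direct left recursion on: F.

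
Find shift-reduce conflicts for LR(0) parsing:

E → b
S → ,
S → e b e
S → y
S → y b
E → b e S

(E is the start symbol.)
A shift-reduce conflict occurs when an LR(0) state has both:
  - a complete (reduce) item [A → α .] (dot at the end), and
  - a shift item [B → β . c γ] (dot before a terminal).

Augment with E' → E and build the canonical LR(0) collection (I0 = CLOSURE({[E' → . E]}), then GOTO on every symbol after a dot until no new states appear). It has 11 states:
  I0: { [E → . b e S], [E → . b], [E' → . E] }  — shift
  I1: { [E' → E .] }  — accept
  I2: { [E → b . e S], [E → b .] }  — shift, reduce
  I3: { [E → b e . S], [S → . ,], [S → . e b e], [S → . y b], [S → . y] }  — shift
  I4: { [S → , .] }  — reduce
  I5: { [E → b e S .] }  — reduce
  I6: { [S → e . b e] }  — shift
  I7: { [S → y . b], [S → y .] }  — shift, reduce
  I8: { [S → y b .] }  — reduce
  I9: { [S → e b . e] }  — shift
  I10: { [S → e b e .] }  — reduce

I2 contains reduce item [E → b .] and shift item [E → b . e S] — shift-reduce conflict.
I7 contains reduce item [S → y .] and shift item [S → y . b] — shift-reduce conflict.

Answer: Yes — I2: [E → b .] vs [E → b . e S]; I7: [S → y .] vs [S → y . b]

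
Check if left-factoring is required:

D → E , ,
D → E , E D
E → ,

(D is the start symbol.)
Left-factoring is needed when two productions for the same non-terminal
share a common prefix on the right-hand side.

Productions for D:
  D → E , ,
  D → E , E D

Found common prefix 'E ,' in productions for D

Answer: Yes, D has productions with common prefix 'E ,'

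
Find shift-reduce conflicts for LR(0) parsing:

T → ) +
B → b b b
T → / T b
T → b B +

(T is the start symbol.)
No shift-reduce conflicts

A shift-reduce conflict occurs when an LR(0) state has both:
  - a complete (reduce) item [A → α .] (dot at the end), and
  - a shift item [B → β . c γ] (dot before a terminal).

Augment with T' → T and build the canonical LR(0) collection (I0 = CLOSURE({[T' → . T]}), then GOTO on every symbol after a dot until no new states appear). It has 13 states:
  I0: { [T → . ) +], [T → . / T b], [T → . b B +], [T' → . T] }  — shift
  I1: { [T → ) . +] }  — shift
  I2: { [T → . ) +], [T → . / T b], [T → . b B +], [T → / . T b] }  — shift
  I3: { [T' → T .] }  — accept
  I4: { [B → . b b b], [T → b . B +] }  — shift
  I5: { [T → b B . +] }  — shift
  I6: { [B → b . b b] }  — shift
  I7: { [B → b b . b] }  — shift
  I8: { [B → b b b .] }  — reduce
  I9: { [T → b B + .] }  — reduce
  I10: { [T → / T . b] }  — shift
  I11: { [T → / T b .] }  — reduce
  I12: { [T → ) + .] }  — reduce

No state contains both a complete item and a shift item.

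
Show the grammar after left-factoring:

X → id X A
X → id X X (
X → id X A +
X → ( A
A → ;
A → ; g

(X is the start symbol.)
Left-factoring transforms A → αβ₁ | αβ₂ into A → αA' and A' → β₁ | β₂
(α is the longest common prefix among the alternatives). Repeat until
no nonterminal has two alternatives with a common prefix.

Round 1: X has alternatives sharing prefix 'id X'. Introduce X': X → id X X'
  Add: X' → A
  Add: X' → X (
  Add: X' → A +

Round 2: X' has alternatives sharing prefix 'A'. Introduce X'': X' → A X''
  Add: X'' → ε
  Add: X'' → +

Round 3: A has alternatives sharing prefix ';'. Introduce A': A → ; A'
  Add: A' → ε
  Add: A' → g

No remaining common prefixes — done.

Resulting grammar:
X → id X X'
X' → A X''
X'' → ε
X'' → +
X' → X (
X → ( A
A → ; A'
A' → ε
A' → g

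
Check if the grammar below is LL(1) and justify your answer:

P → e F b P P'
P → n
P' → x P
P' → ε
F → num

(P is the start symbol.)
No. Predict set conflict for P': { 'x' }

Relevant sets:
  FOLLOW(P') = { $, 'x' }

For P:
  PREDICT(P → e F b P P') = { 'e' }
  PREDICT(P → n) = { 'n' }
For P':
  PREDICT(P' → x P) = { 'x' }
  PREDICT(P' → ε) = { $, 'x' }
F has a single production, so nothing to check there.

Conflict found: Predict set conflict for P': { 'x' }
The grammar is NOT LL(1).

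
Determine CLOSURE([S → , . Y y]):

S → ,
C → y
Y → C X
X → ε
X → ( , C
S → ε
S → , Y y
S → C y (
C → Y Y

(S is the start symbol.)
To compute CLOSURE, for each item [A → α.Bβ] where B is a non-terminal, add [B → .γ] for all productions B → γ; repeat for the newly added items until nothing changes.

Start with: [S → , . Y y]
  [S → , . Y y] has the dot before Y: add [Y → . C X]
  [Y → . C X] has the dot before C: add [C → . y], [C → . Y Y]
No further items can be added.

CLOSURE = { [C → . Y Y], [C → . y], [S → , . Y y], [Y → . C X] }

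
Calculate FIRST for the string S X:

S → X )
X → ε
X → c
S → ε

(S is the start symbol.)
FIRST sets of the non-terminals involved (from the grammar, by fixed-point iteration):
  FIRST(S) = { ')', 'c', ε }
  FIRST(X) = { 'c', ε }

To compute FIRST(S X), process the symbols left to right:
Symbol S is a non-terminal. Add FIRST(S) \ {ε} = { ')', 'c' }
S is nullable (ε ∈ FIRST(S)), continue to the next symbol.
Symbol X is a non-terminal. Add FIRST(X) \ {ε} = { 'c' }
X is nullable (ε ∈ FIRST(X)), continue to the next symbol.
All symbols are nullable, so ε is in the result.
FIRST(S X) = { ')', 'c', ε }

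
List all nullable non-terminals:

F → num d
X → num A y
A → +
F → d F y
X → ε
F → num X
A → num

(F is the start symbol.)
{ 'X' }

ε-productions: X → ε
So X is immediately nullable.
No further non-terminal can be added: every production for the remaining non-terminals contains a terminal or a non-nullable non-terminal.
Nullable = { 'X' }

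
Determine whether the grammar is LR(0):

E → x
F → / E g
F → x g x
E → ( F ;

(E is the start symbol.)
Yes, the grammar is LR(0)

A grammar is LR(0) if no state in the canonical LR(0) collection has:
  - both a shift item (dot before a terminal) and a complete item (shift-reduce conflict), or
  - two or more complete items (reduce-reduce conflict; the accept item [E' → E .] counts as a complete item here).

Augment with E' → E and build the canonical LR(0) collection (I0 = CLOSURE({[E' → . E]}), then GOTO on every symbol after a dot until no new states appear). It has 12 states:
  I0: { [E → . ( F ;], [E → . x], [E' → . E] }  — shift
  I1: { [E → ( . F ;], [F → . / E g], [F → . x g x] }  — shift
  I2: { [E' → E .] }  — accept
  I3: { [E → x .] }  — reduce
  I4: { [E → . ( F ;], [E → . x], [F → / . E g] }  — shift
  I5: { [E → ( F . ;] }  — shift
  I6: { [F → x . g x] }  — shift
  I7: { [F → x g . x] }  — shift
  I8: { [F → x g x .] }  — reduce
  I9: { [E → ( F ; .] }  — reduce
  I10: { [F → / E . g] }  — shift
  I11: { [F → / E g .] }  — reduce

Every state is either a pure shift/goto state or contains exactly one complete item and nothing to shift — no conflicts. The grammar is LR(0).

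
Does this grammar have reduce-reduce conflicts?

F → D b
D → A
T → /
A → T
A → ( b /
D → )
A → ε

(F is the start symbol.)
No reduce-reduce conflicts

Augment with F' → F and build the canonical LR(0) collection (I0 = CLOSURE({[F' → . F]}), then GOTO on every symbol after a dot until no new states appear). It has 11 states:
  I0: { [A → . ( b /], [A → . T], [A → .], [D → . )], [D → . A], [F → . D b], [F' → . F], [T → . /] }  — shift, reduce
  I1: { [A → ( . b /] }  — shift
  I2: { [D → ) .] }  — reduce
  I3: { [T → / .] }  — reduce
  I4: { [D → A .] }  — reduce
  I5: { [F → D . b] }  — shift
  I6: { [F' → F .] }  — accept
  I7: { [A → T .] }  — reduce
  I8: { [F → D b .] }  — reduce
  I9: { [A → ( b . /] }  — shift
  I10: { [A → ( b / .] }  — reduce

No state contains more than one complete item.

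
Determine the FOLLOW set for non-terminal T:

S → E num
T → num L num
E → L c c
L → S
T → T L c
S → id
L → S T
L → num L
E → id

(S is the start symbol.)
To compute FOLLOW(T), find every occurrence of T on a right-hand side N → α T β: add FIRST(β) \ {ε}, and if β is empty or nullable also add FOLLOW(N). Iterate to a fixed point.

In T → T L c: T is followed by L c, add FIRST(L c) \ {ε} = { 'id', 'num' }
In L → S T: T is at the end, add FOLLOW(L)

The FOLLOW sets referred to above (computed the same way, to a fixed point):
  FOLLOW(L) = { 'c', 'num' }

Taking the union: FOLLOW(T) = { 'c', 'id', 'num' }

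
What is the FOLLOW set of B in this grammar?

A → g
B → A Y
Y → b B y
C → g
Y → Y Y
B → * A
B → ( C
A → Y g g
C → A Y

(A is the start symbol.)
{ 'y' }

In Y → b B y: B is followed by y, add FIRST(y) \ {ε} = { 'y' }

Taking the union: FOLLOW(B) = { 'y' }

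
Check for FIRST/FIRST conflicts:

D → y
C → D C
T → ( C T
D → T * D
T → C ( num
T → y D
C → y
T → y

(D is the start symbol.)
A FIRST/FIRST conflict occurs when two productions N → α and N → β for the same non-terminal have FIRST(α) ∩ FIRST(β) ≠ ∅ (with ε ∈ FIRST of a nullable right-hand side, so two nullable alternatives also conflict).

FIRST sets of the non-terminals at (or reachable through a nullable prefix from) the front of some alternative:
  FIRST(T) = { '(', 'y' }
  FIRST(D) = { '(', 'y' }
  FIRST(C) = { '(', 'y' }

Productions for D:
  D → y: FIRST = { 'y' }
  D → T * D: FIRST = { '(', 'y' }
Productions for C:
  C → D C: FIRST = { '(', 'y' }
  C → y: FIRST = { 'y' }
Productions for T:
  T → ( C T: FIRST = { '(' }
  T → C ( num: FIRST = { '(', 'y' }
  T → y D: FIRST = { 'y' }
  T → y: FIRST = { 'y' }

Conflict for D: D → y and D → T * D
  Overlap: { 'y' }
Conflict for C: C → D C and C → y
  Overlap: { 'y' }
Conflict for T: T → ( C T and T → C ( num
  Overlap: { '(' }
Conflict for T: T → C ( num and T → y D
  Overlap: { 'y' }
Conflict for T: T → C ( num and T → y
  Overlap: { 'y' }
Conflict for T: T → y D and T → y
  Overlap: { 'y' }

Answer: Yes. D → y / D → T '*' D on { 'y' }; C → D C / C → y on { 'y' }; T → '(' C T / T → C '(' num on { '(' }; T → C '(' num / T → y D on { 'y' }; T → C '(' num / T → y on { 'y' }; T → y D / T → y on { 'y' }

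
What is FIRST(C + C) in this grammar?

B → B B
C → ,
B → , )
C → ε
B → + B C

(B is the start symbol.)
{ '+', ',' }

FIRST sets of the non-terminals involved (from the grammar, by fixed-point iteration):
  FIRST(C) = { ',', ε }

To compute FIRST(C + C), process the symbols left to right:
Symbol C is a non-terminal. Add FIRST(C) \ {ε} = { ',' }
C is nullable (ε ∈ FIRST(C)), continue to the next symbol.
Symbol + is a terminal. Add '+' and stop.
FIRST(C + C) = { '+', ',' }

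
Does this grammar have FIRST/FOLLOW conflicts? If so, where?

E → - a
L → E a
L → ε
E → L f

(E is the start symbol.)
Yes. L → E a with FOLLOW(L) on { 'f' }

A FIRST/FOLLOW conflict occurs when a non-terminal N has a nullable alternative N → β (β ⇒* ε) and another alternative N → α with FIRST(α) ∩ FOLLOW(N) ≠ ∅: on such a lookahead the parser cannot decide between expanding α and letting N vanish via β.

Nullable non-terminals: L.
FIRST sets used below: FIRST(E) = { '-', 'f' }

L: nullable alternative(s) L → ε; FOLLOW(L) = { 'f' }
  L → E a: FIRST \ {ε} = { '-', 'f' } — overlaps FOLLOW(L) on { 'f' }: CONFLICT
  L → ε: FIRST \ {ε} = { } — this is the only nullable alternative, skip

E has no nullable alternative, so no FIRST/FOLLOW check is needed there.

So the grammar has 1 FIRST/FOLLOW conflict (marked CONFLICT above).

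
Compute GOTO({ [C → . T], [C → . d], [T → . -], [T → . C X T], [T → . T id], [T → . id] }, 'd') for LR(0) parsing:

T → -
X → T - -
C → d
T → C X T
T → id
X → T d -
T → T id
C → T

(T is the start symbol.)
GOTO(I, 'd') = CLOSURE({ [A → αX.β] : [A → α.Xβ] ∈ I, X = 'd' })

Items with dot before 'd', with the dot advanced:
  [C → . d] → [C → d .]
Closure adds nothing (no advanced item has the dot before a non-terminal).

GOTO = { [C → d .] }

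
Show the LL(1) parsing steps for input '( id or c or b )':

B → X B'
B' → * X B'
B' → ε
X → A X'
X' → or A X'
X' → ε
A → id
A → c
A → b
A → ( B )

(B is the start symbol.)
Stack is shown with the top on the left.

Stack                 Input               Action
------------------------------------------------
B $                   ( id or c or b ) $  output B → X B'
X B' $                ( id or c or b ) $  output X → A X'
A X' B' $             ( id or c or b ) $  output A → ( B )
( B ) X' B' $         ( id or c or b ) $  match '('
B ) X' B' $           id or c or b ) $    output B → X B'
X B' ) X' B' $        id or c or b ) $    output X → A X'
A X' B' ) X' B' $     id or c or b ) $    output A → id
id X' B' ) X' B' $    id or c or b ) $    match 'id'
X' B' ) X' B' $       or c or b ) $       output X' → or A X'
or A X' B' ) X' B' $  or c or b ) $       match 'or'
A X' B' ) X' B' $     c or b ) $          output A → c
c X' B' ) X' B' $     c or b ) $          match 'c'
X' B' ) X' B' $       or b ) $            output X' → or A X'
or A X' B' ) X' B' $  or b ) $            match 'or'
A X' B' ) X' B' $     b ) $               output A → b
b X' B' ) X' B' $     b ) $               match 'b'
X' B' ) X' B' $       ) $                 output X' → ε
B' ) X' B' $          ) $                 output B' → ε
) X' B' $             ) $                 match ')'
X' B' $               $                   output X' → ε
B' $                  $                   output B' → ε
$                     $                   accept

The string is accepted.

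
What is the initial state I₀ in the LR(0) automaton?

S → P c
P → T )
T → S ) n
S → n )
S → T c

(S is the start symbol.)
{ [P → . T )], [S → . P c], [S → . T c], [S → . n )], [S' → . S], [T → . S ) n] }

First, augment the grammar with S' → S
I₀ = CLOSURE({ [S' → . S] }):
  [S' → . S] has the dot before S: add [S → . P c], [S → . n )], [S → . T c]
  [S → . P c] has the dot before P: add [P → . T )]
  [S → . T c] has the dot before T: add [T → . S ) n]
No further items can be added.

I₀ = { [P → . T )], [S → . P c], [S → . T c], [S → . n )], [S' → . S], [T → . S ) n] }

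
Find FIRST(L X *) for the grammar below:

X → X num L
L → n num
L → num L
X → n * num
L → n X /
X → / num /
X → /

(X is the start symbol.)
{ 'n', 'num' }

FIRST sets of the non-terminals involved (from the grammar, by fixed-point iteration):
  FIRST(L) = { 'n', 'num' }

To compute FIRST(L X *), process the symbols left to right:
Symbol L is a non-terminal. Add FIRST(L) \ {ε} = { 'n', 'num' }
L is not nullable (ε ∉ FIRST(L)), so stop here.
FIRST(L X *) = { 'n', 'num' }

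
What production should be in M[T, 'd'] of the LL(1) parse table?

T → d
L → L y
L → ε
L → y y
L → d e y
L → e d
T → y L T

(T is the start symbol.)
To find M[T, 'd'], we find productions for T where 'd' is in the predict set (PREDICT(N → α) = (FIRST(α) \ {ε}) ∪ (FOLLOW(N) if α ⇒* ε)).

T → d: PREDICT = { 'd' }
  'd' is in predict set, so this production goes in M[T, 'd']
T → y L T: PREDICT = { 'y' }

M[T, 'd'] = T → d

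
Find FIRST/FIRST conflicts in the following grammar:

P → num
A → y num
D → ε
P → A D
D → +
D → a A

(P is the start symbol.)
FIRST sets of the non-terminals at (or reachable through a nullable prefix from) the front of some alternative:
  FIRST(A) = { 'y' }

Productions for P:
  P → num: FIRST = { 'num' }
  P → A D: FIRST = { 'y' }
Productions for D:
  D → ε: FIRST = { ε }
  D → +: FIRST = { '+' }
  D → a A: FIRST = { 'a' }
A has only one production, so no FIRST/FIRST conflict is possible there.

All alternatives of each non-terminal have pairwise disjoint FIRST sets.

Answer: No FIRST/FIRST conflicts.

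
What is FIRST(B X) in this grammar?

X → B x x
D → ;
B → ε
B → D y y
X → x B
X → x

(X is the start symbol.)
{ ';', 'x' }

FIRST sets of the non-terminals involved (from the grammar, by fixed-point iteration):
  FIRST(B) = { ';', ε }
  FIRST(X) = { ';', 'x' }

To compute FIRST(B X), process the symbols left to right:
Symbol B is a non-terminal. Add FIRST(B) \ {ε} = { ';' }
B is nullable (ε ∈ FIRST(B)), continue to the next symbol.
Symbol X is a non-terminal. Add FIRST(X) \ {ε} = { ';', 'x' }
X is not nullable (ε ∉ FIRST(X)), so stop here.
FIRST(B X) = { ';', 'x' }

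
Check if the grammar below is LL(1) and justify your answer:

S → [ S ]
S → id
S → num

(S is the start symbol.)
Yes, the grammar is LL(1).

A grammar is LL(1) if for each non-terminal N with multiple productions, the predict sets of those productions are pairwise disjoint, where PREDICT(N → α) = (FIRST(α) \ {ε}) ∪ (FOLLOW(N) if α ⇒* ε).

For S:
  PREDICT(S → '[' S ']') = { '[' }
  PREDICT(S → id) = { 'id' }
  PREDICT(S → num) = { 'num' }

All predict sets are disjoint. The grammar IS LL(1).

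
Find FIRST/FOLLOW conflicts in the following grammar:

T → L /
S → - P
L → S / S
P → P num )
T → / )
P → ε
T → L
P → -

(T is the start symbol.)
Yes. P → P num ')' with FOLLOW(P) on { 'num' }

Nullable non-terminals: P.
FIRST sets used below: FIRST(P) = { '-', 'num', ε }

P: nullable alternative(s) P → ε; FOLLOW(P) = { $, '/', 'num' }
  P → P num ): FIRST \ {ε} = { '-', 'num' } — overlaps FOLLOW(P) on { 'num' }: CONFLICT
  P → ε: FIRST \ {ε} = { } — this is the only nullable alternative, skip
  P → -: FIRST \ {ε} = { '-' } — disjoint from FOLLOW(P)

L, S, T have no nullable alternative, so no FIRST/FOLLOW check is needed there.

So the grammar has 1 FIRST/FOLLOW conflict (marked CONFLICT above).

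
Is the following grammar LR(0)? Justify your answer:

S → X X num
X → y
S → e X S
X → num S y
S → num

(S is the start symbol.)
No. Shift-reduce conflict between [S → num .] and [S → . e X S]

Augment with S' → S and build the canonical LR(0) collection (I0 = CLOSURE({[S' → . S]}), then GOTO on every symbol after a dot until no new states appear). It has 13 states:
  I0: { [S → . X X num], [S → . e X S], [S → . num], [S' → . S], [X → . num S y], [X → . y] }  — shift
  I1: { [S' → S .] }  — accept
  I2: { [S → X . X num], [X → . num S y], [X → . y] }  — shift
  I3: { [S → e . X S], [X → . num S y], [X → . y] }  — shift
  I4: { [S → . X X num], [S → . e X S], [S → . num], [S → num .], [X → . num S y], [X → . y], [X → num . S y] }  — shift, reduce
  I5: { [X → y .] }  — reduce
  I6: { [X → num S . y] }  — shift
  I7: { [X → num S y .] }  — reduce
  I8: { [S → . X X num], [S → . e X S], [S → . num], [S → e X . S], [X → . num S y], [X → . y] }  — shift
  I9: { [S → . X X num], [S → . e X S], [S → . num], [X → . num S y], [X → . y], [X → num . S y] }  — shift
  I10: { [S → e X S .] }  — reduce
  I11: { [S → X X . num] }  — shift
  I12: { [S → X X num .] }  — reduce

Conflict in state I4:
  Shift-reduce conflict between [S → num .] and [S → . e X S]
So the grammar is NOT LR(0).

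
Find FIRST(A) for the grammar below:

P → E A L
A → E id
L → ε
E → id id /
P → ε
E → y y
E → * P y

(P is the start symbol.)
{ '*', 'id', 'y' }

To compute FIRST(A), examine every production with A on the left-hand side, reading each right-hand side left to right until a non-nullable symbol is reached.

FIRST sets of the other non-terminals involved (by the same procedure, iterated to a fixed point):
  FIRST(E) = { '*', 'id', 'y' }

From A → E id:
  - E is a non-terminal: add FIRST(E) \ {ε} = { '*', 'id', 'y' }
    E is not nullable, so stop

Collecting: FIRST(A) = { '*', 'id', 'y' }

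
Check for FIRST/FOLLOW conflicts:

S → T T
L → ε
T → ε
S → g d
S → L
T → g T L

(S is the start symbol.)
Nullable non-terminals: L, S, T.
FIRST sets used below: FIRST(T) = { 'g', ε }, FIRST(L) = { ε }
L has a nullable alternative but only one production, so nothing to check.

S: nullable alternative(s) S → T T, S → L; FOLLOW(S) = { $ }
  S → T T: FIRST \ {ε} = { 'g' } — disjoint from FOLLOW(S)
  S → g d: FIRST \ {ε} = { 'g' } — disjoint from FOLLOW(S)
  S → L: FIRST \ {ε} = { } — disjoint from FOLLOW(S)

T: nullable alternative(s) T → ε; FOLLOW(T) = { $, 'g' }
  T → ε: FIRST \ {ε} = { } — this is the only nullable alternative, skip
  T → g T L: FIRST \ {ε} = { 'g' } — overlaps FOLLOW(T) on { 'g' }: CONFLICT

So the grammar has 1 FIRST/FOLLOW conflict (marked CONFLICT above).

Answer: Yes. T → g T L with FOLLOW(T) on { 'g' }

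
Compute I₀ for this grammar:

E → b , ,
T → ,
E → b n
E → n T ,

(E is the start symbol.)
First, augment the grammar with E' → E
I₀ = CLOSURE({ [E' → . E] }):
  [E' → . E] has the dot before E: add [E → . b , ,], [E → . b n], [E → . n T ,]
No further items can be added.

I₀ = { [E → . b , ,], [E → . b n], [E → . n T ,], [E' → . E] }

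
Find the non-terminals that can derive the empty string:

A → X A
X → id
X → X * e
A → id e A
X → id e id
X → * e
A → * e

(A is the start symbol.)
A non-terminal is nullable if it can derive ε (the empty string): either it has an ε-production, or it has a production whose right-hand side consists entirely of nullable non-terminals.

There are no ε-productions, so no non-terminal can derive ε.
No non-terminals are nullable.

Answer: None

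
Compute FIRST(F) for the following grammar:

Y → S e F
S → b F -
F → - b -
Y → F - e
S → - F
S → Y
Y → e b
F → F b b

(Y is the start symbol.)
To compute FIRST(F), examine every production with F on the left-hand side, reading each right-hand side left to right until a non-nullable symbol is reached.

From F → - b -:
  - '-' is a terminal: add '-' and stop
From F → F b b:
  - F is the symbol being defined: contributes nothing new
    F is not nullable, so stop

Collecting: FIRST(F) = { '-' }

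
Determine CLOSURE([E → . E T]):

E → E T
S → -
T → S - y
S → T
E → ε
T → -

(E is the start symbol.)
To compute CLOSURE, for each item [A → α.Bβ] where B is a non-terminal, add [B → .γ] for all productions B → γ; repeat for the newly added items until nothing changes.

Start with: [E → . E T]
  [E → . E T] has the dot before E: add [E → .]
No further items can be added.

CLOSURE = { [E → . E T], [E → .] }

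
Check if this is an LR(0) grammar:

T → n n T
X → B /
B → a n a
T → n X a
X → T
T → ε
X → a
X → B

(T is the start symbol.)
No. Shift-reduce conflict between [T → .] and [T → . n X a]

Augment with T' → T and build the canonical LR(0) collection (I0 = CLOSURE({[T' → . T]}), then GOTO on every symbol after a dot until no new states appear). It has 13 states:
  I0: { [T → . n X a], [T → . n n T], [T → .], [T' → . T] }  — shift, reduce
  I1: { [T' → T .] }  — accept
  I2: { [B → . a n a], [T → . n X a], [T → . n n T], [T → .], [T → n . X a], [T → n . n T], [X → . B /], [X → . B], [X → . T], [X → . a] }  — shift, reduce
  I3: { [X → B . /], [X → B .] }  — shift, reduce
  I4: { [X → T .] }  — reduce
  I5: { [T → n X . a] }  — shift
  I6: { [B → a . n a], [X → a .] }  — shift, reduce
  I7: { [B → . a n a], [T → . n X a], [T → . n n T], [T → .], [T → n . X a], [T → n . n T], [T → n n . T], [X → . B /], [X → . B], [X → . T], [X → . a] }  — shift, reduce
  I8: { [T → n n T .], [X → T .] }  — 2 reduces
  I9: { [B → a n . a] }  — shift
  I10: { [B → a n a .] }  — reduce
  I11: { [T → n X a .] }  — reduce
  I12: { [X → B / .] }  — reduce

Conflict in state I0:
  Shift-reduce conflict between [T → .] and [T → . n X a]
So the grammar is NOT LR(0).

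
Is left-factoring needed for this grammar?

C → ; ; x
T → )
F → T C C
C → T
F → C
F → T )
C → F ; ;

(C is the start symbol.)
Left-factoring is needed when two productions for the same non-terminal
share a common prefix on the right-hand side.

Productions for C:
  C → ; ; x
  C → T
  C → F ; ;
Productions for F:
  F → T C C
  F → C
  F → T )

Found common prefix 'T' in productions for F

Answer: Yes, F has productions with common prefix 'T'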